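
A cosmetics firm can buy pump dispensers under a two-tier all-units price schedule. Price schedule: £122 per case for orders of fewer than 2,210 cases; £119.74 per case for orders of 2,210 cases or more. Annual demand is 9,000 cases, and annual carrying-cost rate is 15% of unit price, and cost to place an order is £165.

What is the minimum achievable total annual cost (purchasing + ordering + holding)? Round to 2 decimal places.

H₁ = 15%×£122 = £18.3000;  H₂ = 15%×£119.74 = £17.9610
EOQ₁ = √(2×9,000×165/18.3000) = 402.86  (< 2,210, feasible at tier 1)
EOQ₂ = √(2×9,000×165/17.9610) = 406.64  (< 2,210 → use Q = 2,210 at tier-2 price)
TC(tier 1 (EOQ₁), Q≈402.9) = £1,105,372.31
TC(tier 2, Q≈2,210.0) = £1,098,178.85
Minimum at tier 2: £1,098,178.85

£1,098,178.85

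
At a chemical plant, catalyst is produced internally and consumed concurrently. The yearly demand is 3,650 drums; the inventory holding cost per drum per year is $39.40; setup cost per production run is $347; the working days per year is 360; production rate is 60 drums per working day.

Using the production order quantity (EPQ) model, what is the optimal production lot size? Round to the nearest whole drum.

278 drums

Daily demand d = 3,650/360 = 10.139; p = 60; 1 − d/p = 0.83102
EPQ = √(2DS / (H(1 − d/p)))
    = √(2 × 3,650 × 347 / (39.4 × 0.83102)) ≈ 278.15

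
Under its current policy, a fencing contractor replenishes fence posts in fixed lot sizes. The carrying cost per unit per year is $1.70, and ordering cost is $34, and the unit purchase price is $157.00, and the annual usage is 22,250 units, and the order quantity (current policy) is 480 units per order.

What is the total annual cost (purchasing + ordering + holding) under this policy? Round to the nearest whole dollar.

$3,495,234

Ordering: D/Q × S = 22,250/480 × $34 = $1,576.04
Holding:  Q/2 × H = 480/2 × $1.7 = $408.00
Purchase cost = D·C = 22,250 × 157 = $3,493,250.00
Total = $1,576.04 + $408.00 + $3,493,250.00 = $3,495,234.04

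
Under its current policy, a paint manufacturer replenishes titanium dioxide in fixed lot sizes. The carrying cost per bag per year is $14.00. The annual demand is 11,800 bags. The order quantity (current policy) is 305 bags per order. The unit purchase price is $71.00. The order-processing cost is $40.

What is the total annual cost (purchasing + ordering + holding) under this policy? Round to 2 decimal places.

$841,482.54

Orders/yr = 11,800/305 = 38.689; ordering cost = 38.689 × $40 = $1,547.54
Average inventory = 305/2 = 152.5; holding cost = 152.5 × $14 = $2,135.00
Purchase cost = D·C = 11,800 × 71 = $837,800.00
Total = $1,547.54 + $2,135.00 + $837,800.00 = $841,482.54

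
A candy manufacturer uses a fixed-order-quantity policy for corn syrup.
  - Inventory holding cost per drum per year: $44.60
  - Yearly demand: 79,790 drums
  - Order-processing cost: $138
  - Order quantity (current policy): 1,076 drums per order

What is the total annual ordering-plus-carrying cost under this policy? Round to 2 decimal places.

Annual ordering cost = (D/Q)·S = (79,790/1,076) × 138 = $10,233.29
Annual holding cost  = (Q/2)·H = (1,076/2) × 44.6 = $23,994.80
Total = $10,233.29 + $23,994.80 = $34,228.09

$34,228.09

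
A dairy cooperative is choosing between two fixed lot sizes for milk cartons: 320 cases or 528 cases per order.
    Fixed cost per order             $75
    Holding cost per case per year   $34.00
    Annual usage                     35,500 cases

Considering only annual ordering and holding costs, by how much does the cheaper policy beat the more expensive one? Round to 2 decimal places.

$258.30

For each Q, cost = (D/Q)·S + (Q/2)·H.
TC(320) = (35,500/320)×75 + (320/2)×34 = $13,760.31
TC(528) = (35,500/528)×75 + (528/2)×34 = $14,018.61
|ΔTC| = |$13,760.31 − $14,018.61| = $258.30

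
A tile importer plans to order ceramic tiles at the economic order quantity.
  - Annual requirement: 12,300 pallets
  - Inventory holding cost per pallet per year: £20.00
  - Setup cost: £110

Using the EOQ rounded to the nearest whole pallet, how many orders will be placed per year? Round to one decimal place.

Q* = √(2·D·S / H) = √(2·12,300·110 / 20) = √135,300.0 ≈ 367.83 → Q = 368
N = D/Q = 12,300/368 ≈ 33.424 orders/yr

33.4 orders per year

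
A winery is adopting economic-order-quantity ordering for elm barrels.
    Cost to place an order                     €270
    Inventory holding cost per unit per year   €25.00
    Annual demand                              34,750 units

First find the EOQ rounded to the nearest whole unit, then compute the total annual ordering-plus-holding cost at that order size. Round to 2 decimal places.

EOQ = √(2DS/H) = √(2 × 34,750 × 270 / 25)
    = √(750,600.00) ≈ 866.37 → Q = 866 units
Ordering: D/Q × S = 34,750/866 × €270 = €10,834.30
Holding:  Q/2 × H = 866/2 × €25 = €10,825.00
Total = €10,834.30 + €10,825.00 = €21,659.30

€21,659.30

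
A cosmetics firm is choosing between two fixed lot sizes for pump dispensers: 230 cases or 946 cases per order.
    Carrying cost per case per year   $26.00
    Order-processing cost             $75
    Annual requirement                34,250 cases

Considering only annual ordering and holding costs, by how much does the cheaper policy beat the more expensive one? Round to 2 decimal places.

Annual cost at Q: ordering D·S/Q plus holding Q·H/2.
TC(230) = (34,250/230)×75 + (230/2)×26 = $14,158.48
TC(946) = (34,250/946)×75 + (946/2)×26 = $15,013.38
|ΔTC| = |$14,158.48 − $15,013.38| = $854.90

$854.90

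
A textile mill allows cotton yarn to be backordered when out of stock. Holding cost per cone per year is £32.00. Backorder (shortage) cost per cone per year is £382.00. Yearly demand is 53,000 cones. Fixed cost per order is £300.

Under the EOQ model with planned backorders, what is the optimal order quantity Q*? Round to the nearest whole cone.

Basic EOQ = √(2·53,000·300/32) = 996.870
Backorder adjustment √((H+b)/b) = √((32+382)/382) = 1.0410
Q* = 996.870 × 1.0410 ≈ 1,037.78

1,038 cones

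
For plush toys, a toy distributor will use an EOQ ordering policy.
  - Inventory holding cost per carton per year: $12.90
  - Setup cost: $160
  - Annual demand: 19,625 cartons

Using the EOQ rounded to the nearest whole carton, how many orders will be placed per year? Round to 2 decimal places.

2DS/H = 2·19,625·160/12.9 = 486,821.71
EOQ = √486,821.71 ≈ 697.73 → Q = 698
N = D/Q = 19,625/698 ≈ 28.116 orders/yr

28.12 orders per year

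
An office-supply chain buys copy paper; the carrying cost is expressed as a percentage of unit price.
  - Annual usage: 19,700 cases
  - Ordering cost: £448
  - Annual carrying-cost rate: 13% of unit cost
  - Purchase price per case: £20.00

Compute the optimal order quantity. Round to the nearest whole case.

H = i·C = 0.13 × £20 = £2.6000 per case-year
EOQ = √(2DS/H) = √(2 × 19,700 × 448 / 2.6)
    = √(6,788,923.08) ≈ 2,605.56

2,606 cases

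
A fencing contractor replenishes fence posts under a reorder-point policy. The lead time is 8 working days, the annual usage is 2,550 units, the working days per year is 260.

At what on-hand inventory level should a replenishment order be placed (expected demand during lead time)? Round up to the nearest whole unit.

Daily demand d = 2,550 / 260 = 9.808 units/day
Demand during lead time = 9.808 × 8 = 78.46
Reorder point = 78.46 → round up

79 units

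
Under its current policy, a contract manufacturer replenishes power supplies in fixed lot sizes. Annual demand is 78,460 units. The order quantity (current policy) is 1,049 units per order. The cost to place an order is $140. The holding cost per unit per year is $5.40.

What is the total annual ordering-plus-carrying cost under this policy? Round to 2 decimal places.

$13,303.61

Annual ordering cost = (D/Q)·S = (78,460/1,049) × 140 = $10,471.31
Annual holding cost  = (Q/2)·H = (1,049/2) × 5.4 = $2,832.30
Total = $10,471.31 + $2,832.30 = $13,303.61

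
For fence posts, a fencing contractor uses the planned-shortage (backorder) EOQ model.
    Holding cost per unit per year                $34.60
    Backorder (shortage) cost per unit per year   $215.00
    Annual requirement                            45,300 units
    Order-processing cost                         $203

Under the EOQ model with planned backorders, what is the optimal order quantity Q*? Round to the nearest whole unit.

786 units

Q* = √(2DS/H) · √((H + b)/b)
   = √(2 × 45,300 × 203 / 34.6) · √((34.6 + 215) / 215)
   = 729.078 × 1.0775 ≈ 785.56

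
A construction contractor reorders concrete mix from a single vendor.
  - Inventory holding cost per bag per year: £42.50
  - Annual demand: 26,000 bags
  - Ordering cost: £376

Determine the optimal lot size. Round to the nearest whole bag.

2DS/H = 2·26,000·376/42.5 = 460,047.06
EOQ = √460,047.06 ≈ 678.27

678 bags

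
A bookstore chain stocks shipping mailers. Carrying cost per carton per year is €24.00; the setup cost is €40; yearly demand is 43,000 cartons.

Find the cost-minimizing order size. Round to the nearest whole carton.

379 cartons

2DS/H = 2·43,000·40/24 = 143,333.33
EOQ = √143,333.33 ≈ 378.59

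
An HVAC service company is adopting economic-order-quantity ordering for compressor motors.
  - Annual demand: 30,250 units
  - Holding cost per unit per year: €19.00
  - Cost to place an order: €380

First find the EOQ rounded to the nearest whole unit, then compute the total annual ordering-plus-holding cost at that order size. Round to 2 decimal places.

2DS/H = 2·30,250·380/19 = 1,210,000.00
EOQ = √1,210,000.00 ≈ 1,100.00 → Q = 1,100 units
Annual ordering cost = (D/Q)·S = (30,250/1,100) × 380 = €10,450.00
Annual holding cost  = (Q/2)·H = (1,100/2) × 19 = €10,450.00
Total = €10,450.00 + €10,450.00 = €20,900.00

€20,900.00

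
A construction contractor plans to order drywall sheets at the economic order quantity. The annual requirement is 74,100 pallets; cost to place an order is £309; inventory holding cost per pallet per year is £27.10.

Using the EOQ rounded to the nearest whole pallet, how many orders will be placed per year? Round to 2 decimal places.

57.00 orders per year

Optimal lot size Q* = (2 × 74,100 × £309 / £27.1)^½ ≈ 1,299.93 → Q = 1,300
N = D/Q = 74,100/1,300 ≈ 57.000 orders/yr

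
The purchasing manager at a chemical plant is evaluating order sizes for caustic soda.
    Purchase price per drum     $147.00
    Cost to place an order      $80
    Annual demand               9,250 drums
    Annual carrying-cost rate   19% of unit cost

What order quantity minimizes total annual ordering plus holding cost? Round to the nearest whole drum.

Carrying cost H = $147 × 19% = $27.9300/drum/yr
EOQ = √(2DS/H) = √(2 × 9,250 × 80 / 27.93)
    = √(52,989.62) ≈ 230.19

230 drums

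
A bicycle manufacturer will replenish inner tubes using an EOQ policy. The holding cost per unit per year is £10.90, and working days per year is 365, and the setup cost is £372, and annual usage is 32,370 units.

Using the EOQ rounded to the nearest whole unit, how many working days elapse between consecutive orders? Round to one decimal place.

16.8 days

Optimal lot size Q* = (2 × 32,370 × £372 / £10.9)^½ ≈ 1,486.43 → Q = 1,486 units
Cycle time = (working days × Q)/D = (365 × 1,486) / 32,370 = 16.756 days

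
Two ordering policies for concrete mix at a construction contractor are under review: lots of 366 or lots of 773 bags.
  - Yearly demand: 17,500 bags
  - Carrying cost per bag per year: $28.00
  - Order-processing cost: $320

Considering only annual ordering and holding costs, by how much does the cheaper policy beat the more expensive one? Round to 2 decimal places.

TC(Q) = (D/Q)S + (Q/2)H
TC(366) = (17,500/366)×320 + (366/2)×28 = $20,424.55
TC(773) = (17,500/773)×320 + (773/2)×28 = $18,066.50
Cheaper: Q = 773.  Difference = $2,358.04

$2,358.04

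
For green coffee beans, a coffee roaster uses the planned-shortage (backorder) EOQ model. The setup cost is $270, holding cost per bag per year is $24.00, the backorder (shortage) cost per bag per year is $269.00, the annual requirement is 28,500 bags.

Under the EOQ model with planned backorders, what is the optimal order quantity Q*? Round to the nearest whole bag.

836 bags

Basic EOQ = √(2·28,500·270/24) = 800.781
Backorder adjustment √((H+b)/b) = √((24+269)/269) = 1.0437
Q* = 800.781 × 1.0437 ≈ 835.74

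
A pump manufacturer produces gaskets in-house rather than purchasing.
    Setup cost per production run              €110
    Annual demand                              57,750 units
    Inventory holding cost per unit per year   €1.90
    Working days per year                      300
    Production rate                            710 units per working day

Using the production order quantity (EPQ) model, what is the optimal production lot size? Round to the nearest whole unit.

3,029 units

d = 57,750/300 = 192.5000 units/day;  effective holding cost H(1 − d/p) = 1.9·(1 − 192.5000/710) = 1.38486
Q* = √(2DS / H_eff) = √(2·57,750·110 / 1.38486) ≈ 3,028.90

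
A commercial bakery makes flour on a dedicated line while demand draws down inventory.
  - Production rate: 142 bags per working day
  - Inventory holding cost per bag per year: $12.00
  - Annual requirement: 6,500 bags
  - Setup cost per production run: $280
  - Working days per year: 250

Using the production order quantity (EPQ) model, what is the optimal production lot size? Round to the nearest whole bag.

609 bags

Daily demand d = 6,500/250 = 26.000; p = 142; 1 − d/p = 0.81690
EPQ = √(2DS / (H(1 − d/p)))
    = √(2 × 6,500 × 280 / (12 × 0.81690)) ≈ 609.36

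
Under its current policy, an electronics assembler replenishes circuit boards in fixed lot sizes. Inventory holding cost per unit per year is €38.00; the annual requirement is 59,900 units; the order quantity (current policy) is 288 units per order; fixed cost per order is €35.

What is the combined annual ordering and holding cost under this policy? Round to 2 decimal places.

Orders/yr = 59,900/288 = 207.986; ordering cost = 207.986 × €35 = €7,279.51
Average inventory = 288/2 = 144; holding cost = 144 × €38 = €5,472.00
Total = €7,279.51 + €5,472.00 = €12,751.51

€12,751.51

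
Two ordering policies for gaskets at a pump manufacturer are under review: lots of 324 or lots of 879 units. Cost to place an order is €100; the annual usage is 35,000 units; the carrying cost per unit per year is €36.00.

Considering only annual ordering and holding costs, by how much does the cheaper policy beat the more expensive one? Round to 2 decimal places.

TC(Q) = (D/Q)S + (Q/2)H
TC(324) = (35,000/324)×100 + (324/2)×36 = €16,634.47
TC(879) = (35,000/879)×100 + (879/2)×36 = €19,803.80
Cheaper: Q = 324.  Difference = €3,169.33

€3,169.33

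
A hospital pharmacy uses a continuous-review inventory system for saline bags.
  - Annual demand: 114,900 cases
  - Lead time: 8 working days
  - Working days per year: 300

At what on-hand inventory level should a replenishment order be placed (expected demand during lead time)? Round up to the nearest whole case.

3,064 cases

Daily demand d = 114,900 / 300 = 383.000 cases/day
Demand during lead time = 383.000 × 8 = 3,064.00
Reorder point = 3,064.00 → round up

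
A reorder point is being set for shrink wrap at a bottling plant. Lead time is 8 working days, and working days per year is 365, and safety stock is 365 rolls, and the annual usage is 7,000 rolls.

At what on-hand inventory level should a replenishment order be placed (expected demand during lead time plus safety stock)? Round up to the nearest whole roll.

Daily demand d = 7,000 / 365 = 19.178 rolls/day
Demand during lead time = 19.178 × 8 = 153.42
Reorder point = 153.42 + 365 = 518.42 → round up

519 rolls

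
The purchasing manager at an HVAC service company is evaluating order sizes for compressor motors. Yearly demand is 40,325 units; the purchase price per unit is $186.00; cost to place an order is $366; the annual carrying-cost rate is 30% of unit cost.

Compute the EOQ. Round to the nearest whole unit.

Holding cost per unit per year: H = 30% × $186 = $55.8000
Q* = √(2·D·S / H) = √(2·40,325·366 / 55.8) = √528,994.6 ≈ 727.32

727 units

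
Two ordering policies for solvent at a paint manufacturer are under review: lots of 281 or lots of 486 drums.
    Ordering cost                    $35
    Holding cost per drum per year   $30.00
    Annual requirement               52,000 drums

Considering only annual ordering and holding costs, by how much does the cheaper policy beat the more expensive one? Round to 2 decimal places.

For each Q, cost = (D/Q)·S + (Q/2)·H.
TC(281) = (52,000/281)×35 + (281/2)×30 = $10,691.87
TC(486) = (52,000/486)×35 + (486/2)×30 = $11,034.86
Lots of 281 are cheaper by $342.99.

$342.99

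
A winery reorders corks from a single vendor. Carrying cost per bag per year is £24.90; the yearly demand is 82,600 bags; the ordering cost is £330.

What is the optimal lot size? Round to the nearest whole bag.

2DS/H = 2·82,600·330/24.9 = 2,189,397.59
EOQ = √2,189,397.59 ≈ 1,479.66

1,480 bags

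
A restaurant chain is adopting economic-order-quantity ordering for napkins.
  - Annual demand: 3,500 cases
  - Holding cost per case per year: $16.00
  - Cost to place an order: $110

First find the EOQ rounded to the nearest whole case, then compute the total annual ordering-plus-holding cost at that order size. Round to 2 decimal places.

$3,509.99

Optimal lot size Q* = (2 × 3,500 × $110 / $16)^½ ≈ 219.37 → Q = 219 cases
Orders/yr = 3,500/219 = 15.982; ordering cost = 15.982 × $110 = $1,757.99
Average inventory = 219/2 = 109.5; holding cost = 109.5 × $16 = $1,752.00
Total = $1,757.99 + $1,752.00 = $3,509.99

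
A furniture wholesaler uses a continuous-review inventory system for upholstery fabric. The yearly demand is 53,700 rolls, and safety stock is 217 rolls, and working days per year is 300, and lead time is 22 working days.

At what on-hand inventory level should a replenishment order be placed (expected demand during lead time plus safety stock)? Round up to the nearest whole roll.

4,155 rolls

Daily demand d = 53,700 / 300 = 179.000 rolls/day
Demand during lead time = 179.000 × 22 = 3,938.00
Reorder point = 3,938.00 + 217 = 4,155.00 → round up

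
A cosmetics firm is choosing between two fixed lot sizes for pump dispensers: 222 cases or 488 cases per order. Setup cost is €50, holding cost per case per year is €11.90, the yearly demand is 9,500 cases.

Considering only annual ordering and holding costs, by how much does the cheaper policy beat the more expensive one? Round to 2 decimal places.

€416.42

For each Q, cost = (D/Q)·S + (Q/2)·H.
TC(222) = (9,500/222)×50 + (222/2)×11.9 = €3,460.54
TC(488) = (9,500/488)×50 + (488/2)×11.9 = €3,876.96
Cheaper: Q = 222.  Difference = €416.42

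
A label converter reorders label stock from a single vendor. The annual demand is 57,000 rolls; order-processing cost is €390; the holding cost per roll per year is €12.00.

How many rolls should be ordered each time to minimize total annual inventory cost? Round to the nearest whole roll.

1,925 rolls

2DS/H = 2·57,000·390/12 = 3,705,000.00
EOQ = √3,705,000.00 ≈ 1,924.84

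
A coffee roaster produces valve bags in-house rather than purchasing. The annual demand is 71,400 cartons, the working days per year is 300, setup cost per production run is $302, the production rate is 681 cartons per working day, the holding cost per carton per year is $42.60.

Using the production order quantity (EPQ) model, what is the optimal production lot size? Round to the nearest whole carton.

Daily demand d = 71,400/300 = 238.000; p = 681; 1 − d/p = 0.65051
EPQ = √(2DS / (H(1 − d/p)))
    = √(2 × 71,400 × 302 / (42.6 × 0.65051)) ≈ 1,247.48

1,247 cartons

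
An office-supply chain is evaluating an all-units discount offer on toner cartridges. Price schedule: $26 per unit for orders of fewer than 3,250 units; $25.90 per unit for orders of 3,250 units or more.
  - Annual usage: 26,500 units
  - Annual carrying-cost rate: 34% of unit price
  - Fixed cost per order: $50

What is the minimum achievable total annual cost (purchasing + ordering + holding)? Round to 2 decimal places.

$693,840.04

H₁ = 34%×$26 = $8.8400;  H₂ = 34%×$25.90 = $8.8060
EOQ₁ = √(2×26,500×50/8.8400) = 547.52  (< 3,250, feasible at tier 1)
EOQ₂ = √(2×26,500×50/8.8060) = 548.57  (< 3,250 → use Q = 3,250 at tier-2 price)
TC(tier 1 (EOQ₁), Q≈547.5) = $693,840.04
TC(tier 2, Q≈3,250.0) = $701,067.44
Minimum at tier 1 (EOQ₁): $693,840.04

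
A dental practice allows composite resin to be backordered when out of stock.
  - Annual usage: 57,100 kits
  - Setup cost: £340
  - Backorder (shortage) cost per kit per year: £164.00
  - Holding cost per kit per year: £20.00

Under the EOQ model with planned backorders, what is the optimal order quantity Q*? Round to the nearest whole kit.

1,476 kits

Basic EOQ = √(2·57,100·340/20) = 1,393.341
Backorder adjustment √((H+b)/b) = √((20+164)/164) = 1.0592
Q* = 1,393.341 × 1.0592 ≈ 1,475.86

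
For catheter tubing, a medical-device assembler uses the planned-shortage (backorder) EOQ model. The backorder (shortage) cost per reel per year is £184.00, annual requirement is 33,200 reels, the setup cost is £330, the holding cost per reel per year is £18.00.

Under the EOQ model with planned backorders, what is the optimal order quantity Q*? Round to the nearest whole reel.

1,156 reels

Q* = √(2DS/H) · √((H + b)/b)
   = √(2 × 33,200 × 330 / 18) · √((18 + 184) / 184)
   = 1,103.328 × 1.0478 ≈ 1,156.04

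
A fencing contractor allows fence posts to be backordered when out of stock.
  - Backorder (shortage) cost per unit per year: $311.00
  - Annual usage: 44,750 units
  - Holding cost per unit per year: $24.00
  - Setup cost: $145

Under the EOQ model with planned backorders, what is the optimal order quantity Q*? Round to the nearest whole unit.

763 units

Basic EOQ = √(2·44,750·145/24) = 735.343
Backorder adjustment √((H+b)/b) = √((24+311)/311) = 1.0379
Q* = 735.343 × 1.0379 ≈ 763.19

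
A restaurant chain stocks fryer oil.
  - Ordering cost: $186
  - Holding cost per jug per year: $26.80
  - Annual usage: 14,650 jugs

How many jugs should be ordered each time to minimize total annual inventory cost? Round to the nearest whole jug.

451 jugs

Optimal lot size Q* = (2 × 14,650 × $186 / $26.8)^½ ≈ 450.94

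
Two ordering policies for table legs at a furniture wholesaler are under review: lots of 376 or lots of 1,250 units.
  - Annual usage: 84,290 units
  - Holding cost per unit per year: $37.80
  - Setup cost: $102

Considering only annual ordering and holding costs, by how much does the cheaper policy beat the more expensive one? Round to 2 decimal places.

$530.76

TC(Q) = (D/Q)S + (Q/2)H
TC(376) = (84,290/376)×102 + (376/2)×37.8 = $29,972.30
TC(1,250) = (84,290/1,250)×102 + (1,250/2)×37.8 = $30,503.06
Lots of 376 are cheaper by $530.76.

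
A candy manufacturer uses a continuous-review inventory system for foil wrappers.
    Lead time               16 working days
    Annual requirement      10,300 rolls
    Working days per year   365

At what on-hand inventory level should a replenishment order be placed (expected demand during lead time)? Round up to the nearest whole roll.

452 rolls

Daily demand d = 10,300 / 365 = 28.219 rolls/day
Demand during lead time = 28.219 × 16 = 451.51
Reorder point = 451.51 → round up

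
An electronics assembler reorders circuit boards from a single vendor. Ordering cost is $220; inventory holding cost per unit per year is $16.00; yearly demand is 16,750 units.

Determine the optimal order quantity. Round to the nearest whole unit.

679 units

2DS/H = 2·16,750·220/16 = 460,625.00
EOQ = √460,625.00 ≈ 678.69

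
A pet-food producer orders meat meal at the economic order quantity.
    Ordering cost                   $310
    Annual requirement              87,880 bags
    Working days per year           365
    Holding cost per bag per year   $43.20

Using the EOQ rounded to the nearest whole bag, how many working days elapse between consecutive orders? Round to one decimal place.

4.7 days

Optimal lot size Q* = (2 × 87,880 × $310 / $43.2)^½ ≈ 1,123.05 → Q = 1,123 bags
T = Q/D × 365 days = 1,123/87,880 × 365 = 4.664 days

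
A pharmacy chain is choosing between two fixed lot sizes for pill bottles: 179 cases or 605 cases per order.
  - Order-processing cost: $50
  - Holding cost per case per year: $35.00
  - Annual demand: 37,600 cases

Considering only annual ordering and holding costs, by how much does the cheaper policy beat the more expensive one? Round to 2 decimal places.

For each Q, cost = (D/Q)·S + (Q/2)·H.
TC(179) = (37,600/179)×50 + (179/2)×35 = $13,635.29
TC(605) = (37,600/605)×50 + (605/2)×35 = $13,694.94
Lots of 179 are cheaper by $59.64.

$59.64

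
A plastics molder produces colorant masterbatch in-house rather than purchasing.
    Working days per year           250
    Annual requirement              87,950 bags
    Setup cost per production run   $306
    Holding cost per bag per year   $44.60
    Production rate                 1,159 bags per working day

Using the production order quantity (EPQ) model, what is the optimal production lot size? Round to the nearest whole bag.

1,316 bags

d = 87,950/250 = 351.8000 bags/day;  effective holding cost H(1 − d/p) = 44.6·(1 − 351.8000/1159) = 31.06223
Q* = √(2DS / H_eff) = √(2·87,950·306 / 31.06223) ≈ 1,316.37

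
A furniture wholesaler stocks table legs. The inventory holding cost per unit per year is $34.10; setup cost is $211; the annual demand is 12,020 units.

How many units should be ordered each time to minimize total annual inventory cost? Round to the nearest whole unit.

EOQ = √(2DS/H) = √(2 × 12,020 × 211 / 34.1)
    = √(148,751.91) ≈ 385.68

386 units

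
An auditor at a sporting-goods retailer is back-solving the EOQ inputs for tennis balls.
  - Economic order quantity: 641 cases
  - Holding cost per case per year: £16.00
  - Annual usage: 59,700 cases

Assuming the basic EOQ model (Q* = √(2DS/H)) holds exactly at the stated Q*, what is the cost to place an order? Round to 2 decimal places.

EOQ relation: Q² = 2DS/H, so rearrange for the unknown.
S = Q²H / (2D) = 641² × 16 / (2 × 59,700) = 55.0594

£55.06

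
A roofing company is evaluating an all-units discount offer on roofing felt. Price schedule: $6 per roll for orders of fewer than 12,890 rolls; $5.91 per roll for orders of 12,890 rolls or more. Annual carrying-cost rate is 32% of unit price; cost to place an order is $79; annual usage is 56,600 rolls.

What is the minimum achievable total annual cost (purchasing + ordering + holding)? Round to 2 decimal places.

$343,743.69

H₁ = 32%×$6 = $1.9200;  H₂ = 32%×$5.91 = $1.8912
EOQ₁ = √(2×56,600×79/1.9200) = 2,158.17  (< 12,890, feasible at tier 1)
EOQ₂ = √(2×56,600×79/1.8912) = 2,174.54  (< 12,890 → use Q = 12,890 at tier-2 price)
TC(tier 1 (EOQ₁), Q≈2,158.2) = $343,743.69
TC(tier 2, Q≈12,890.0) = $347,041.67
Minimum at tier 1 (EOQ₁): $343,743.69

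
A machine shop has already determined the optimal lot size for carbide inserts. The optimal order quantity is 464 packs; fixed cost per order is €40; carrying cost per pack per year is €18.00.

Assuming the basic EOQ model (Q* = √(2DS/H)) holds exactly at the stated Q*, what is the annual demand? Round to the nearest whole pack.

48,442 packs per year

Since Q* = (2DS/H)^½, squaring gives Q*²·H = 2DS.
D = Q²H / (2S) = 464² × 18 / (2 × 40) = 48,441.60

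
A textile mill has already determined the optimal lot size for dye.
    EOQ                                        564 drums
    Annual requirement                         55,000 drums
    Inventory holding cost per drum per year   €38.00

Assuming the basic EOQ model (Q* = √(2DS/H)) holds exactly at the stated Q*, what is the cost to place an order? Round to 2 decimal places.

€109.89

From Q* = √(2DS/H) ⇒ Q*² = 2DS/H.
S = Q²H / (2D) = 564² × 38 / (2 × 55,000) = 109.8877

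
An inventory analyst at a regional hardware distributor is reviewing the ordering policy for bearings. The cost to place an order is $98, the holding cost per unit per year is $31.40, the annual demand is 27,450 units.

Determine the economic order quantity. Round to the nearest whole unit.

414 units

Q* = √(2·D·S / H) = √(2·27,450·98 / 31.4) = √171,343.9 ≈ 413.94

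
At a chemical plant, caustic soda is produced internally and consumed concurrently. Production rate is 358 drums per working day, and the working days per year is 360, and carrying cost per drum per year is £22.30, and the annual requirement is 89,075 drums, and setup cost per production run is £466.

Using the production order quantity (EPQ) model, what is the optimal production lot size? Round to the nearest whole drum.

3,472 drums

d = 89,075/360 = 247.4306 drums/day;  effective holding cost H(1 − d/p) = 22.3·(1 − 247.4306/358) = 6.88743
Q* = √(2DS / H_eff) = √(2·89,075·466 / 6.88743) ≈ 3,471.82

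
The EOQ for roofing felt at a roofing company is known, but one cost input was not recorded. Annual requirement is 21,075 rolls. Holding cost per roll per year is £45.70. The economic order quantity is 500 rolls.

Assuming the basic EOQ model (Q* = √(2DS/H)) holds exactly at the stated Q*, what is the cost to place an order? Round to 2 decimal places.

£271.06

From Q* = √(2DS/H) ⇒ Q*² = 2DS/H.
S = Q²H / (2D) = 500² × 45.7 / (2 × 21,075) = 271.0558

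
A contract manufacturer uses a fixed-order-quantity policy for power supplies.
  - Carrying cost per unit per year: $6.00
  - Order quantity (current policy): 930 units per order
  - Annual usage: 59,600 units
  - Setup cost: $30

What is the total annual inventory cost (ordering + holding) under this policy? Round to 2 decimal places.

$4,712.58

Ordering: D/Q × S = 59,600/930 × $30 = $1,922.58
Holding:  Q/2 × H = 930/2 × $6 = $2,790.00
Total = $1,922.58 + $2,790.00 = $4,712.58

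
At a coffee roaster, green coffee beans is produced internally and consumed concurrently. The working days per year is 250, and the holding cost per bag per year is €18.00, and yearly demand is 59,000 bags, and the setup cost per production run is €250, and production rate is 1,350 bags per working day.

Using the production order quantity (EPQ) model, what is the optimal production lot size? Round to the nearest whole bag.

1,409 bags

d = 59,000/250 = 236.0000 bags/day;  effective holding cost H(1 − d/p) = 18·(1 − 236.0000/1350) = 14.85333
Q* = √(2DS / H_eff) = √(2·59,000·250 / 14.85333) ≈ 1,409.29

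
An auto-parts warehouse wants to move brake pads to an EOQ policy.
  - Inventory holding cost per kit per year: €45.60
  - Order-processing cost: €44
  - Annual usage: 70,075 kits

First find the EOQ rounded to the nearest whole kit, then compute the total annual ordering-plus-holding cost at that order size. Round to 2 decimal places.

€16,768.93

Optimal lot size Q* = (2 × 70,075 × €44 / €45.6)^½ ≈ 367.74 → Q = 368 kits
Orders/yr = 70,075/368 = 190.421; ordering cost = 190.421 × €44 = €8,378.53
Average inventory = 368/2 = 184; holding cost = 184 × €45.6 = €8,390.40
Total = €8,378.53 + €8,390.40 = €16,768.93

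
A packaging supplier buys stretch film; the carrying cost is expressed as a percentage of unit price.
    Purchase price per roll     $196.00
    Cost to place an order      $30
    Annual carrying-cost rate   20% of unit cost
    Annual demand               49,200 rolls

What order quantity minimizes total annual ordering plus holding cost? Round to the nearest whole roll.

Holding cost per roll per year: H = 20% × $196 = $39.2000
Q* = √(2·D·S / H) = √(2·49,200·30 / 39.2) = √75,306.1 ≈ 274.42

274 rolls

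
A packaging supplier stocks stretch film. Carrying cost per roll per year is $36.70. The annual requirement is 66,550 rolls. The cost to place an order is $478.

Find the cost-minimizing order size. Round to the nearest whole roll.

1,317 rolls

Optimal lot size Q* = (2 × 66,550 × $478 / $36.7)^½ ≈ 1,316.65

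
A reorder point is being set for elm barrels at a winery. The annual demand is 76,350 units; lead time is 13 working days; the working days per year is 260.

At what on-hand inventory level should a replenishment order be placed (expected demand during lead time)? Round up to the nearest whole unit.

Daily demand d = 76,350 / 260 = 293.654 units/day
Demand during lead time = 293.654 × 13 = 3,817.50
Reorder point = 3,817.50 → round up

3,818 units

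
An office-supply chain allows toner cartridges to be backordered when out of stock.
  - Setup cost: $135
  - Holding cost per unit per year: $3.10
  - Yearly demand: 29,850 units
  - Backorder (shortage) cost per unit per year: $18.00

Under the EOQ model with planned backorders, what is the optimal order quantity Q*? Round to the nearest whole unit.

Basic EOQ = √(2·29,850·135/3.1) = 1,612.402
Backorder adjustment √((H+b)/b) = √((3.1+18)/18) = 1.0827
Q* = 1,612.402 × 1.0827 ≈ 1,745.73

1,746 units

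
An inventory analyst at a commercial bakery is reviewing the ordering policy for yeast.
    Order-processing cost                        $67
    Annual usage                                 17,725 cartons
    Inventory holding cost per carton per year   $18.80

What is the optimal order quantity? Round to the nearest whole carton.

2DS/H = 2·17,725·67/18.8 = 126,337.77
EOQ = √126,337.77 ≈ 355.44

355 cartons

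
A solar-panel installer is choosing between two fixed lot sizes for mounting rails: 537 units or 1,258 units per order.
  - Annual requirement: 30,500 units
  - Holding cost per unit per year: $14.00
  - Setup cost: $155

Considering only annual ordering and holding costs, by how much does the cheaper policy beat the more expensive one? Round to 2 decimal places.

For each Q, cost = (D/Q)·S + (Q/2)·H.
TC(537) = (30,500/537)×155 + (537/2)×14 = $12,562.54
TC(1,258) = (30,500/1,258)×155 + (1,258/2)×14 = $12,563.95
Cheaper: Q = 537.  Difference = $1.41

$1.41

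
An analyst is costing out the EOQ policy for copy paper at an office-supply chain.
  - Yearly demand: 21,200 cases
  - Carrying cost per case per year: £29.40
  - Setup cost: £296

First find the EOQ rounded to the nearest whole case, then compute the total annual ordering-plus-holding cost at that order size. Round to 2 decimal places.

Optimal lot size Q* = (2 × 21,200 × £296 / £29.4)^½ ≈ 653.36 → Q = 653 cases
Annual ordering cost = (D/Q)·S = (21,200/653) × 296 = £9,609.80
Annual holding cost  = (Q/2)·H = (653/2) × 29.4 = £9,599.10
Total = £9,609.80 + £9,599.10 = £19,208.90

£19,208.90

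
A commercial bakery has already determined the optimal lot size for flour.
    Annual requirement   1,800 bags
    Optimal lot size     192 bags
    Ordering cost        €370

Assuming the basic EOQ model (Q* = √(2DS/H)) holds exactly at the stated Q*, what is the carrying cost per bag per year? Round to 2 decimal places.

Since Q* = (2DS/H)^½, squaring gives Q*²·H = 2DS.
H = 2DS / Q² = 2 × 1,800 × 370 / 192² = 36.1328

€36.13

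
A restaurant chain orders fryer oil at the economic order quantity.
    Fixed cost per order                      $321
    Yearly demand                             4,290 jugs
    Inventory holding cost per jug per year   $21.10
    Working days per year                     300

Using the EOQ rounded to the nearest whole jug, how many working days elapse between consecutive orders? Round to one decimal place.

25.2 days

Q* = √(2·D·S / H) = √(2·4,290·321 / 21.1) = √130,529.9 ≈ 361.29 → Q = 361 jugs
Cycle time = (working days × Q)/D = (300 × 361) / 4,290 = 25.245 days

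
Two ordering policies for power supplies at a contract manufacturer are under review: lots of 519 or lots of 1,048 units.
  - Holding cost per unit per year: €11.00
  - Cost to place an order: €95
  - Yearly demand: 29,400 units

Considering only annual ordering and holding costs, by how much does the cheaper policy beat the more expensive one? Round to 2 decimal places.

TC(Q) = (D/Q)S + (Q/2)H
TC(519) = (29,400/519)×95 + (519/2)×11 = €8,236.00
TC(1,048) = (29,400/1,048)×95 + (1,048/2)×11 = €8,429.08
|ΔTC| = |€8,236.00 − €8,429.08| = €193.07

€193.07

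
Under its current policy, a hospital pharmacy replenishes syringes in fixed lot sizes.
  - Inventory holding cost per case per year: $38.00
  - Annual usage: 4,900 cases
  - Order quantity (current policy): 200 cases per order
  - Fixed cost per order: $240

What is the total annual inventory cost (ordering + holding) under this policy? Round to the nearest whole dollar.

$9,680

Ordering: D/Q × S = 4,900/200 × $240 = $5,880.00
Holding:  Q/2 × H = 200/2 × $38 = $3,800.00
Total = $5,880.00 + $3,800.00 = $9,680.00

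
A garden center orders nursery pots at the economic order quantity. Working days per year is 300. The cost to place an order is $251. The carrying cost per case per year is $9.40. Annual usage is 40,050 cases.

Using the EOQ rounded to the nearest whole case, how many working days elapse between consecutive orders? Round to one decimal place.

11.0 days

EOQ = √(2DS/H) = √(2 × 40,050 × 251 / 9.4)
    = √(2,138,840.43) ≈ 1,462.48 → Q = 1,462 cases
Cycle time = (working days × Q)/D = (300 × 1,462) / 40,050 = 10.951 days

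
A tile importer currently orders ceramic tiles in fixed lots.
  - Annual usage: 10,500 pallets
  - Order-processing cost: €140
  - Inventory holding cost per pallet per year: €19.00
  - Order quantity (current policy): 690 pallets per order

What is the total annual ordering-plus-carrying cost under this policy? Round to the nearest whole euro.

€8,685

Ordering: D/Q × S = 10,500/690 × €140 = €2,130.43
Holding:  Q/2 × H = 690/2 × €19 = €6,555.00
Total = €2,130.43 + €6,555.00 = €8,685.43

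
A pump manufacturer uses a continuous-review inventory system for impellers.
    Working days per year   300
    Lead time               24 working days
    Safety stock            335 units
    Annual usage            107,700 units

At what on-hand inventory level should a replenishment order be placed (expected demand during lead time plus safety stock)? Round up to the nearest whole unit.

Daily demand d = 107,700 / 300 = 359.000 units/day
Demand during lead time = 359.000 × 24 = 8,616.00
Reorder point = 8,616.00 + 335 = 8,951.00 → round up

8,951 units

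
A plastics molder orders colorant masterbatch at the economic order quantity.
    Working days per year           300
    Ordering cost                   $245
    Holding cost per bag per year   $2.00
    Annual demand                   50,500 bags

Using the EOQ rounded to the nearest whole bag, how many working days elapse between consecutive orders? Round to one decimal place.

EOQ = √(2DS/H) = √(2 × 50,500 × 245 / 2)
    = √(12,372,500.00) ≈ 3,517.46 → Q = 3,517 bags
T = Q/D × 300 days = 3,517/50,500 × 300 = 20.893 days

20.9 days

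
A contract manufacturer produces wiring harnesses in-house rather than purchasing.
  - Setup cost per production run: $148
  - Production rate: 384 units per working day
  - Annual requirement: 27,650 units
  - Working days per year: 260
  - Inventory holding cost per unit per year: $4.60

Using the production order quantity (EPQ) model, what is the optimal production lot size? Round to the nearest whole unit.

Daily demand d = 27,650/260 = 106.346; p = 384; 1 − d/p = 0.72306
EPQ = √(2DS / (H(1 − d/p)))
    = √(2 × 27,650 × 148 / (4.6 × 0.72306)) ≈ 1,568.66

1,569 units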